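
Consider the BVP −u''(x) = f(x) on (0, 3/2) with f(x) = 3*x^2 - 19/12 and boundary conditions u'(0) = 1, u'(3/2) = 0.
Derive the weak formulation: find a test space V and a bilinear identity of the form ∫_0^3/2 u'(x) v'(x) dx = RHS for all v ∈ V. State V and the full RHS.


V = H^1(0, 3/2) (v unrestricted at boundary; u is determined up to an additive constant); weak form: ∫_0^3/2 u'v' dx = ∫_0^3/2 (3*x^2 - 19/12) v dx − v(0) for all v ∈ V.

Multiply both sides by a test function v and integrate from 0 to 3/2:
  ∫_0^3/2 −u''(x) v(x) dx = ∫_0^3/2 f(x) v(x) dx.
Integrate the LHS by parts once:
  ∫_0^3/2 −u'' v dx = −[u'(x) v(x)]_0^3/2 + ∫_0^3/2 u'(x) v'(x) dx.
Thus ∫_0^3/2 u'(x) v'(x) dx = ∫_0^3/2 f(x) v(x) dx + [u'(x) v(x)]_0^3/2.
Choose V so that boundary terms are either known or forced to vanish.
u has inhomogeneous Neumann u'(0) = 1, u'(3/2) = 0. [u' v]_0^3/2 = (0)·v(3/2) − (1)·v(0) = − v(0). Take V = H^1(0, 3/2); boundary term becomes part of RHS.
Weak formulation: find u (satisfying any essential BC) such that ∫_0^3/2 u'(x) v'(x) dx = ∫_0^3/2 f v dx − v(0) for all v ∈ V (Neumann data are natural BCs: they enter the RHS as boundary terms).
Substituting f(x) = 3*x^2 - 19/12, the right-hand side is ∫_0^3/2 (3*x^2 - 19/12) v dx − v(0).
Compatibility check (pure Neumann): taking v ≡ 1 ∈ V gives 0 = ∫_0^3/2 f dx + (0) − (1), i.e. ∫_0^3/2 f dx must equal u'(0) − u'(3/2) = 1. Indeed ∫_0^3/2 (3*x^2 - 19/12) dx = 1, so the data are compatible. The solution is then unique only up to an additive constant (fix it e.g. by requiring ∫_0^3/2 u dx = 0).


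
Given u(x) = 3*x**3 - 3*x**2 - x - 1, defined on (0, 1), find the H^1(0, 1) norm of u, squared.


||u||_{H^1}^2 = 569/105

The H^1 norm (squared) on an interval (0, L) is
  ||u||_{H^1}^2 = ∫_0^L u(x)^2 dx + ∫_0^L u'(x)^2 dx.
Compute u'(x) = 9*x**2 - 6*x - 1.
Then u(x)^2 = 9*x**6 - 18*x**5 + 3*x**4 + 7*x**2 + 2*x + 1 and u'(x)^2 = 81*x**4 - 108*x**3 + 18*x**2 + 12*x + 1.
Integrate each monomial from 0 to 1 using ∫_0^1 c·x^n dx = c·1^(n+1)/(n+1):
  ∫_0^1 u(x)^2 dx = ∫_0^1 (9*x^6 - 18*x^5 + 3*x^4 + 7*x^2 + 2*x + 1) dx. Term by term:
    ∫_0^1 9*x^6 dx = 9/7;  ∫_0^1 -18*x^5 dx = -3;  ∫_0^1 3*x^4 dx = 3/5;
    ∫_0^1 7*x^2 dx = 7/3;  ∫_0^1 2*x dx = 1;  ∫_0^1 1 dx = 1.
  Sum: 9/7 − 3 + 3/5 + 7/3 + 1 + 1 = 338/105.
  ∫_0^1 u'(x)^2 dx = ∫_0^1 (81*x^4 - 108*x^3 + 18*x^2 + 12*x + 1) dx. Term by term:
    ∫_0^1 81*x^4 dx = 81/5;  ∫_0^1 -108*x^3 dx = -27;  ∫_0^1 18*x^2 dx = 6;
    ∫_0^1 12*x dx = 6;  ∫_0^1 1 dx = 1.
  Sum: 81/5 − 27 + 6 + 6 + 1 = 11/5.
Adding: ||u||_{H^1}^2 = 338/105 + 11/5 = 569/105.


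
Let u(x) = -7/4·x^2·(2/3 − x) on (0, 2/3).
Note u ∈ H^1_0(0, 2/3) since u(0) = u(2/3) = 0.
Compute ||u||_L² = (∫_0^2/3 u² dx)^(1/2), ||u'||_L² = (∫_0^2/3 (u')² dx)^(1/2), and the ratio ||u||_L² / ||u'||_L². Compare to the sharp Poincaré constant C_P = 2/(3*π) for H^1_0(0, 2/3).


||u||_L² / ||u'||_L² = sqrt(14)/21 < C_P = 2/(3*π).

u(x) = -7/4·x^2·(2/3 − x), so u'(x) = 7*x*(9*x - 4)/12.
u(x) = -7/4·x^2·(2/3 − x) vanishes at x = 0 and x = 2/3, so u ∈ H^1_0(0, 2/3). Differentiate via the product rule and integrate the resulting polynomials term by term.
  ∫_0^2/3 u² dx = ∫_0^2/3 (49*x^6/16 - 49*x^5/12 + 49*x^4/36) dx. Term by term:
    ∫_0^2/3 49*x^6/16 dx = 56/2187;  ∫_0^2/3 -49*x^5/12 dx = -392/6561;  ∫_0^2/3 49*x^4/36 dx = 392/10935.
  Sum: 56/2187 − 392/6561 + 392/10935 = 56/32805.
  ∫_0^2/3 (u')² dx = ∫_0^2/3 (441*x^4/16 - 49*x^3/2 + 49*x^2/9) dx. Term by term:
    ∫_0^2/3 441*x^4/16 dx = 98/135;  ∫_0^2/3 -49*x^3/2 dx = -98/81;  ∫_0^2/3 49*x^2/9 dx = 392/729.
  Sum: 98/135 − 98/81 + 392/729 = 196/3645.
∫_0^2/3 u² dx = 56/32805, so ||u||_L² = 2*sqrt(70)/405.
∫_0^2/3 (u')² dx = 196/3645, so ||u'||_L² = 14*sqrt(5)/135.
Ratio ||u||_L² / ||u'||_L² = sqrt(14)/21.
Sharp Poincaré constant on H^1_0(0, 2/3) is C_P = L/π = 2/(3*π), achieved by sin(3*π/2·x).
A polynomial bump cannot attain the sharp Poincaré constant (only the first sine eigenfunction does), so the ratio is strictly less than C_P, consistent with ||u||_L² ≤ C_P ||u'||_L².


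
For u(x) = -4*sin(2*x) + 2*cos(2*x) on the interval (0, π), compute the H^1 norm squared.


||u||_{H^1(0,π)}^2 = 50*π

u'(x) = -4*sin(2*x) - 8*cos(2*x).
Expand u² and (u')² and integrate term by term on (0, π), using: for integers n ≥ 1, ∫_0^π sin²(nx) dx = ∫_0^π cos²(nx) dx = π/2; for n ≠ n', ∫_0^π sin(nx)sin(n'x) dx = ∫_0^π cos(nx)cos(n'x) dx = 0; and by product-to-sum, ∫_0^π sin(nx)cos(n'x) dx = ½∫_0^π [sin((n+n')x) + sin((n−n')x)] dx, which is 0 when n+n' is even and 2n/(n²−n'²) when n+n' is odd (it need not vanish on (0, π)).
  u² squared terms: (-4)²·∫sin(2x)² dx = 16·π/2 = 8*π;  (2)²·∫cos(2x)² dx = 4·π/2 = 2*π.
  u² cross terms: 2·(-4)·(2)·∫sin(2x)·cos(2x) dx = -16·(0) = 0.
  So ∫_0^π u² dx = 8*π + 2*π + 0 = 10*π.
  (u')² squared terms: (-8)²·∫cos(2x)² dx = 64·π/2 = 32*π;  (-4)²·∫sin(2x)² dx = 16·π/2 = 8*π.
  (u')² cross terms: 2·(-8)·(-4)·∫cos(2x)·sin(2x) dx = 64·(0) = 0.
  So ∫_0^π (u')² dx = 32*π + 8*π + 0 = 40*π.
||u||_{H^1}^2 = (10*π) + (40*π) = 50*π.


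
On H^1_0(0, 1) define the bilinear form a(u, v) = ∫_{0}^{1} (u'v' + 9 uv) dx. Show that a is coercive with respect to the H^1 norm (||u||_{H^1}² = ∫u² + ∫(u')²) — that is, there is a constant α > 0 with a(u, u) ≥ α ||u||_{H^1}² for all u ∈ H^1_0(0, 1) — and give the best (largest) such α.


α = 1

Coercivity of a(·,·) on H^1_0(0, 1) means a(u, u) ≥ α ||u||_{H^1}² for every u ∈ H^1_0.
The interval has length L = 1, and Poincaré/coercivity depend only on L. Here a(u, u) = ∫(u')² + (9)·∫u².
Here c = 9 ≥ 1, so a(u,u) = ∫(u')² + c∫u² ≥ ∫(u')² + ∫u² = ||u||_{H^1}², i.e. α = 1 works. No larger α is possible: a(u,u) ≥ α||u||_{H^1}² means (1−α)∫(u')² ≥ (α−c)∫u², and for the modes u_n = sin(nπ(x−x₀)/L) (x₀ the left endpoint) one has ∫u_n²/∫(u_n')² = (L/(nπ))² → 0, so a(u_n,u_n)/||u_n||_{H^1}² → 1. Hence the optimal constant is α = 1.
Therefore α = 1.


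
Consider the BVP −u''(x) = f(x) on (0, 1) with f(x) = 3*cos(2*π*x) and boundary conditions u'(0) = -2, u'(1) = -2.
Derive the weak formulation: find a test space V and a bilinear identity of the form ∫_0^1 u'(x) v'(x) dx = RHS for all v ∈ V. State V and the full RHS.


V = H^1(0, 1) (v unrestricted at boundary; u is determined up to an additive constant); weak form: ∫_0^1 u'v' dx = ∫_0^1 (3*cos(2*π*x)) v dx − 2·v(1) + 2·v(0) for all v ∈ V.

Multiply both sides by a test function v and integrate from 0 to 1:
  ∫_0^1 −u''(x) v(x) dx = ∫_0^1 f(x) v(x) dx.
Integrate the LHS by parts once:
  ∫_0^1 −u'' v dx = −[u'(x) v(x)]_0^1 + ∫_0^1 u'(x) v'(x) dx.
Thus ∫_0^1 u'(x) v'(x) dx = ∫_0^1 f(x) v(x) dx + [u'(x) v(x)]_0^1.
Choose V so that boundary terms are either known or forced to vanish.
u has inhomogeneous Neumann u'(0) = -2, u'(1) = -2. [u' v]_0^1 = (-2)·v(1) − (-2)·v(0) = − 2·v(1) + 2·v(0). Take V = H^1(0, 1); boundary term becomes part of RHS.
Weak formulation: find u (satisfying any essential BC) such that ∫_0^1 u'(x) v'(x) dx = ∫_0^1 f v dx − 2·v(1) + 2·v(0) for all v ∈ V (Neumann data are natural BCs: they enter the RHS as boundary terms).
Substituting f(x) = 3*cos(2*π*x), the right-hand side is ∫_0^1 (3*cos(2*π*x)) v dx − 2·v(1) + 2·v(0).
Compatibility check (pure Neumann): taking v ≡ 1 ∈ V gives 0 = ∫_0^1 f dx + (-2) − (-2), i.e. ∫_0^1 f dx must equal u'(0) − u'(1) = 0. Indeed ∫_0^1 (3*cos(2*π*x)) dx = 0, so the data are compatible. The solution is then unique only up to an additive constant (fix it e.g. by requiring ∫_0^1 u dx = 0).


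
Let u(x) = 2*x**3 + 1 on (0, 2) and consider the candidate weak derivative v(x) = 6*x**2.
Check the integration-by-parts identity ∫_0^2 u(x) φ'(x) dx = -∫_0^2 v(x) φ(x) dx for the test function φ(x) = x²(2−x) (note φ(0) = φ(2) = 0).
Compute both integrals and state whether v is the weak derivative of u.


LHS = -64/5, RHS = -64/5. Yes, v = u' weakly.

u(x) = 2*x**3 + 1, classical derivative u'(x) = 6*x**2.
φ(x) = x²(2−x), so φ'(x) = x*(4 - 3*x).
Note φ(0) = φ(2) = 0, so the boundary term u·φ vanishes.
LHS = ∫_0^2 u(x) φ'(x) dx = ∫_0^2 (-6*x^5 + 8*x^4 - 3*x^2 + 4*x) dx. Term by term:
  ∫_0^2 -6*x^5 dx = -64;  ∫_0^2 8*x^4 dx = 256/5;  ∫_0^2 -3*x^2 dx = -8;
  ∫_0^2 4*x dx = 8.
Sum: -64 + 256/5 − 8 + 8 = -64/5.
So LHS = -64/5.
∫_0^2 v(x) φ(x) dx = ∫_0^2 (-6*x^5 + 12*x^4) dx. Term by term:
  ∫_0^2 -6*x^5 dx = -64;  ∫_0^2 12*x^4 dx = 384/5.
Sum: -64 + 384/5 = 64/5.
So RHS = -∫_0^2 v(x) φ(x) dx = -64/5.
LHS = RHS, so the identity holds for this test φ.
Moreover u is smooth here and v(x) = u'(x) = 6*x**2 pointwise, so the identity holds for every test function. Hence v is the weak derivative of u.


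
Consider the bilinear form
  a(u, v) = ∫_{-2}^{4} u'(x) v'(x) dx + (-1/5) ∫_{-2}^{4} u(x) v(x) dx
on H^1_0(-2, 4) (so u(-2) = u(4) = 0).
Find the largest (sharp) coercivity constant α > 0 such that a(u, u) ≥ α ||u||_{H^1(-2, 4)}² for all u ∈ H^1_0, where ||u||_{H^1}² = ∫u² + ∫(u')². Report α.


α = (-36/5 + π^2)/(π^2 + 36)

Coercivity of a(·,·) on H^1_0(-2, 4) means a(u, u) ≥ α ||u||_{H^1}² for every u ∈ H^1_0.
The interval has length L = 6, and Poincaré/coercivity depend only on L. Here a(u, u) = ∫(u')² + (-1/5)·∫u².
Here c = -1/5 < 0 with |c| < (π/L)² = π^2/36, so coercivity still holds. The condition a(u,u) ≥ α||u||_{H^1}² reads (1−α)∫(u')² ≥ (α−c)∫u². Any admissible α is ≤ 1 (rapidly oscillating u have ∫u²/∫(u')² → 0), and α = 1 would force 0 ≥ (1−c)∫u², impossible since c < 1; so 1−α > 0. By the sharp Poincaré inequality on H^1_0 of an interval of length L, ∫(u')² ≥ (π/L)²∫u² with equality for the first sine mode sin(π(x−x₀)/L) (x₀ the left endpoint), so the inequality holds for all u iff (1−α)(π/L)² ≥ α − c, i.e. α ≤ ((π/L)² + c)/((π/L)² + 1) = (1 + c(L/π)²)/(1 + (L/π)²). (Direct route, valid since c ≤ 0: Poincaré gives c∫u² ≥ c(L/π)²∫(u')², so a(u,u) ≥ (1 + c(L/π)²)∫(u')², while ||u||_{H^1}² ≤ (1 + (L/π)²)∫(u')²; dividing yields the same α.) With (π/L)² = π^2/36 and c = -1/5, the largest admissible constant is α = ((π/L)² + c)/((π/L)² + 1).
Simplifying, α = (-36/5 + π^2)/(π^2 + 36).


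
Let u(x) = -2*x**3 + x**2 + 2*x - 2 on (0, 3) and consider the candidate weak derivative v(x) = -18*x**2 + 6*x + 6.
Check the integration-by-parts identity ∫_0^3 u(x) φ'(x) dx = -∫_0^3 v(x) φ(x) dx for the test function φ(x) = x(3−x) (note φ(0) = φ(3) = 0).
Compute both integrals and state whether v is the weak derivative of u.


LHS = 252/5, RHS = 756/5. No, v is not the weak derivative of u.

u(x) = -2*x**3 + x**2 + 2*x - 2, classical derivative u'(x) = -6*x**2 + 2*x + 2.
φ(x) = x(3−x), so φ'(x) = 3 - 2*x.
Note φ(0) = φ(3) = 0, so the boundary term u·φ vanishes.
LHS = ∫_0^3 u(x) φ'(x) dx = ∫_0^3 (4*x^4 - 8*x^3 - x^2 + 10*x - 6) dx. Term by term:
  ∫_0^3 4*x^4 dx = 972/5;  ∫_0^3 -8*x^3 dx = -162;  ∫_0^3 -x^2 dx = -9;
  ∫_0^3 10*x dx = 45;  ∫_0^3 -6 dx = -18.
Sum: 972/5 − 162 − 9 + 45 − 18 = 252/5.
So LHS = 252/5.
∫_0^3 v(x) φ(x) dx = ∫_0^3 (18*x^4 - 60*x^3 + 12*x^2 + 18*x) dx. Term by term:
  ∫_0^3 18*x^4 dx = 4374/5;  ∫_0^3 -60*x^3 dx = -1215;  ∫_0^3 12*x^2 dx = 108;
  ∫_0^3 18*x dx = 81.
Sum: 4374/5 − 1215 + 108 + 81 = -756/5.
So RHS = -∫_0^3 v(x) φ(x) dx = 756/5.
LHS − RHS = -504/5 ≠ 0, so the identity fails.
(For a valid weak derivative the identity must hold for EVERY test function, in particular this one. The failure shows v is NOT the weak derivative of u.)
Correct weak derivative would be u'(x) = -6*x**2 + 2*x + 2.


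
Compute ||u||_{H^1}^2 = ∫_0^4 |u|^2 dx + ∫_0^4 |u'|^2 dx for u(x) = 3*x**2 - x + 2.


||u||_{H^1}^2 = 35948/15

The H^1 norm (squared) on an interval (0, L) is
  ||u||_{H^1}^2 = ∫_0^L u(x)^2 dx + ∫_0^L u'(x)^2 dx.
Compute u'(x) = 6*x - 1.
Then u(x)^2 = 9*x**4 - 6*x**3 + 13*x**2 - 4*x + 4 and u'(x)^2 = 36*x**2 - 12*x + 1.
Integrate each monomial from 0 to 4 using ∫_0^4 c·x^n dx = c·4^(n+1)/(n+1):
  ∫_0^4 u(x)^2 dx = ∫_0^4 (9*x^4 - 6*x^3 + 13*x^2 - 4*x + 4) dx. Term by term:
    ∫_0^4 9*x^4 dx = 9216/5;  ∫_0^4 -6*x^3 dx = -384;  ∫_0^4 13*x^2 dx = 832/3;
    ∫_0^4 -4*x dx = -32;  ∫_0^4 4 dx = 16.
  Sum: 9216/5 − 384 + 832/3 − 32 + 16 = 25808/15.
  ∫_0^4 u'(x)^2 dx = ∫_0^4 (36*x^2 - 12*x + 1) dx. Term by term:
    ∫_0^4 36*x^2 dx = 768;  ∫_0^4 -12*x dx = -96;  ∫_0^4 1 dx = 4.
  Sum: 768 − 96 + 4 = 676.
Adding: ||u||_{H^1}^2 = 25808/15 + 676 = 35948/15.


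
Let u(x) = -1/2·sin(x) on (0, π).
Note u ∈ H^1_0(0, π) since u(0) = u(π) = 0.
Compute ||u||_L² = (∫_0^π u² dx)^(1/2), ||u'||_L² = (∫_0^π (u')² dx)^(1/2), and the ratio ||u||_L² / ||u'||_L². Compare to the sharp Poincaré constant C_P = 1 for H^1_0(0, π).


||u||_L² / ||u'||_L² = 1 = C_P.

u(x) = -1/2·sin(x), so u'(x) = -cos(x)/2.
Writing u(x) = A·sin(kπx/L) with A = -1/2 and k = 1, use ∫_0^L sin²(kπx/L) dx = L/2 and ∫_0^L cos²(kπx/L) dx = L/2.
u² = 1/4·sin²(x) and (u')² = 1/4·cos²(x), and each of sin², cos² integrates to L/2 = π/2 over (0, π).
∫_0^π u² dx = π/8, so ||u||_L² = sqrt(2)*sqrt(π)/4.
∫_0^π (u')² dx = π/8, so ||u'||_L² = sqrt(2)*sqrt(π)/4.
Ratio ||u||_L² / ||u'||_L² = 1.
Sharp Poincaré constant on H^1_0(0, π) is C_P = L/π = 1, achieved by sin(x).
This is the k = 1 eigenfunction (up to amplitude), so the ratio equals the sharp Poincaré constant exactly.


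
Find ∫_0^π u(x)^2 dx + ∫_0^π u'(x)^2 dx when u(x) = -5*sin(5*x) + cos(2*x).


||u||_{H^1(0,π)}^2 = -500/21 + 655*π/2

u'(x) = -2*sin(2*x) - 25*cos(5*x).
Expand u² and (u')² and integrate term by term on (0, π), using: for integers n ≥ 1, ∫_0^π sin²(nx) dx = ∫_0^π cos²(nx) dx = π/2; for n ≠ n', ∫_0^π sin(nx)sin(n'x) dx = ∫_0^π cos(nx)cos(n'x) dx = 0; and by product-to-sum, ∫_0^π sin(nx)cos(n'x) dx = ½∫_0^π [sin((n+n')x) + sin((n−n')x)] dx, which is 0 when n+n' is even and 2n/(n²−n'²) when n+n' is odd (it need not vanish on (0, π)).
  u² squared terms: (-5)²·∫sin(5x)² dx = 25·π/2 = 25*π/2;  (1)²·∫cos(2x)² dx = 1·π/2 = π/2.
  u² cross terms: 2·(-5)·(1)·∫sin(5x)·cos(2x) dx = -10·(10/21) = -100/21.
  So ∫_0^π u² dx = 25*π/2 + π/2 − 100/21 = -100/21 + 13*π.
  (u')² squared terms: (-25)²·∫cos(5x)² dx = 625·π/2 = 625*π/2;  (-2)²·∫sin(2x)² dx = 4·π/2 = 2*π.
  (u')² cross terms: 2·(-25)·(-2)·∫cos(5x)·sin(2x) dx = 100·(-4/21) = -400/21.
  So ∫_0^π (u')² dx = 625*π/2 + 2*π − 400/21 = -400/21 + 629*π/2.
||u||_{H^1}^2 = (-100/21 + 13*π) + (-400/21 + 629*π/2) = -500/21 + 655*π/2.


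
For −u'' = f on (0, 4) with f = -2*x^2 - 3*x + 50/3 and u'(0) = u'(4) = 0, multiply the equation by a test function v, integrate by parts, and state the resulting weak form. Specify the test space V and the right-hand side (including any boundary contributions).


V = H^1(0, 4) (no boundary constraint on v; u is determined up to an additive constant); weak form: ∫_0^4 u'v' dx = ∫_0^4 (-2*x^2 - 3*x + 50/3) v dx for all v ∈ V.

Multiply both sides by a test function v and integrate from 0 to 4:
  ∫_0^4 −u''(x) v(x) dx = ∫_0^4 f(x) v(x) dx.
Integrate the LHS by parts once:
  ∫_0^4 −u'' v dx = −[u'(x) v(x)]_0^4 + ∫_0^4 u'(x) v'(x) dx.
Thus ∫_0^4 u'(x) v'(x) dx = ∫_0^4 f(x) v(x) dx + [u'(x) v(x)]_0^4.
Choose V so that boundary terms are either known or forced to vanish.
u has homogeneous Neumann: u'(0) = u'(4) = 0. So [u' v]_0^4 = 0·v(4) − 0·v(0) = 0 for any v; take V = H^1(0, 4).
Weak formulation: find u (satisfying any essential BC) such that ∫_0^4 u'(x) v'(x) dx = ∫_0^4 f v dx for all v ∈ V (homogeneous Neumann, so boundary terms vanish).
Substituting f(x) = -2*x^2 - 3*x + 50/3, the right-hand side is ∫_0^4 (-2*x^2 - 3*x + 50/3) v dx.
Compatibility check (pure Neumann): taking v ≡ 1 ∈ V gives 0 = ∫_0^4 f dx + (0) − (0), i.e. ∫_0^4 f dx must equal u'(0) − u'(4) = 0. Indeed ∫_0^4 (-2*x^2 - 3*x + 50/3) dx = 0, so the data are compatible. The solution is then unique only up to an additive constant (fix it e.g. by requiring ∫_0^4 u dx = 0).


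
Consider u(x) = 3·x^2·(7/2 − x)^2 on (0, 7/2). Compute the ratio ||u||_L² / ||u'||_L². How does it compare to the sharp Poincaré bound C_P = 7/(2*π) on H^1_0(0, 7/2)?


||u||_L² / ||u'||_L² = 7*sqrt(3)/12 < C_P = 7/(2*π).

u(x) = 3·x^2·(7/2 − x)^2, so u'(x) = 3*x*(2*x - 7)*(4*x - 7)/2.
u(x) = 3·x^2·(7/2 − x)^2 vanishes at x = 0 and x = 7/2, so u ∈ H^1_0(0, 7/2). Differentiate via the product rule and integrate the resulting polynomials term by term.
  ∫_0^7/2 u² dx = ∫_0^7/2 (9*x^8 - 126*x^7 + 1323*x^6/2 - 3087*x^5/2 + 21609*x^4/16) dx. Term by term:
    ∫_0^7/2 9*x^8 dx = 40353607/512;  ∫_0^7/2 -126*x^7 dx = -363182463/1024;  ∫_0^7/2 1323*x^6/2 dx = 155649627/256;
    ∫_0^7/2 -3087*x^5/2 dx = -121060821/256;  ∫_0^7/2 21609*x^4/16 dx = 363182463/2560.
  Sum: 40353607/512 − 363182463/1024 + 155649627/256 − 121060821/256 + 363182463/2560 = 5764801/5120.
  ∫_0^7/2 (u')² dx = ∫_0^7/2 (144*x^6 - 1512*x^5 + 5733*x^4 - 9261*x^3 + 21609*x^2/4) dx. Term by term:
    ∫_0^7/2 144*x^6 dx = 1058841/8;  ∫_0^7/2 -1512*x^5 dx = -7411887/16;  ∫_0^7/2 5733*x^4 dx = 96354531/160;
    ∫_0^7/2 -9261*x^3 dx = -22235661/64;  ∫_0^7/2 21609*x^2/4 dx = 2470629/32.
  Sum: 1058841/8 − 7411887/16 + 96354531/160 − 22235661/64 + 2470629/32 = 352947/320.
∫_0^7/2 u² dx = 5764801/5120, so ||u||_L² = 2401*sqrt(5)/160.
∫_0^7/2 (u')² dx = 352947/320, so ||u'||_L² = 343*sqrt(15)/40.
Ratio ||u||_L² / ||u'||_L² = 7*sqrt(3)/12.
Sharp Poincaré constant on H^1_0(0, 7/2) is C_P = L/π = 7/(2*π), achieved by sin(2*π/7·x).
A polynomial bump cannot attain the sharp Poincaré constant (only the first sine eigenfunction does), so the ratio is strictly less than C_P, consistent with ||u||_L² ≤ C_P ||u'||_L².


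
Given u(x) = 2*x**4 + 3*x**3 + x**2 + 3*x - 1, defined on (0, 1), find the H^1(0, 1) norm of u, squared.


||u||_{H^1}^2 = 10909/90

The H^1 norm (squared) on an interval (0, L) is
  ||u||_{H^1}^2 = ∫_0^L u(x)^2 dx + ∫_0^L u'(x)^2 dx.
Compute u'(x) = 8*x**3 + 9*x**2 + 2*x + 3.
Then u(x)^2 = 4*x**8 + 12*x**7 + 13*x**6 + 18*x**5 + 15*x**4 + 7*x**2 - 6*x + 1 and u'(x)^2 = 64*x**6 + 144*x**5 + 113*x**4 + 84*x**3 + 58*x**2 + 12*x + 9.
Integrate each monomial from 0 to 1 using ∫_0^1 c·x^n dx = c·1^(n+1)/(n+1):
  ∫_0^1 u(x)^2 dx = ∫_0^1 (4*x^8 + 12*x^7 + 13*x^6 + 18*x^5 + 15*x^4 + 7*x^2 - 6*x + 1) dx. Term by term:
    ∫_0^1 4*x^8 dx = 4/9;  ∫_0^1 12*x^7 dx = 3/2;  ∫_0^1 13*x^6 dx = 13/7;
    ∫_0^1 18*x^5 dx = 3;  ∫_0^1 15*x^4 dx = 3;  ∫_0^1 7*x^2 dx = 7/3;
    ∫_0^1 -6*x dx = -3;  ∫_0^1 1 dx = 1.
  Sum: 4/9 + 3/2 + 13/7 + 3 + 3 + 7/3 − 3 + 1 = 1277/126.
  ∫_0^1 u'(x)^2 dx = ∫_0^1 (64*x^6 + 144*x^5 + 113*x^4 + 84*x^3 + 58*x^2 + 12*x + 9) dx. Term by term:
    ∫_0^1 64*x^6 dx = 64/7;  ∫_0^1 144*x^5 dx = 24;  ∫_0^1 113*x^4 dx = 113/5;
    ∫_0^1 84*x^3 dx = 21;  ∫_0^1 58*x^2 dx = 58/3;  ∫_0^1 12*x dx = 6;
    ∫_0^1 9 dx = 9.
  Sum: 64/7 + 24 + 113/5 + 21 + 58/3 + 6 + 9 = 11663/105.
Adding: ||u||_{H^1}^2 = 1277/126 + 11663/105 = 10909/90.


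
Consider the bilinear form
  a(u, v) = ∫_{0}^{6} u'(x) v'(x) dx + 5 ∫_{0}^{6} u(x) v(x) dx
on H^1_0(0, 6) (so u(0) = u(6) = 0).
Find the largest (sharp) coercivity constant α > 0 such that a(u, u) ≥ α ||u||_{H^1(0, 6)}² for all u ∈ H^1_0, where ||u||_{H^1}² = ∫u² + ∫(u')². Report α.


α = 1

Coercivity of a(·,·) on H^1_0(0, 6) means a(u, u) ≥ α ||u||_{H^1}² for every u ∈ H^1_0.
The interval has length L = 6, and Poincaré/coercivity depend only on L. Here a(u, u) = ∫(u')² + (5)·∫u².
Here c = 5 ≥ 1, so a(u,u) = ∫(u')² + c∫u² ≥ ∫(u')² + ∫u² = ||u||_{H^1}², i.e. α = 1 works. No larger α is possible: a(u,u) ≥ α||u||_{H^1}² means (1−α)∫(u')² ≥ (α−c)∫u², and for the modes u_n = sin(nπ(x−x₀)/L) (x₀ the left endpoint) one has ∫u_n²/∫(u_n')² = (L/(nπ))² → 0, so a(u_n,u_n)/||u_n||_{H^1}² → 1. Hence the optimal constant is α = 1.
Therefore α = 1.


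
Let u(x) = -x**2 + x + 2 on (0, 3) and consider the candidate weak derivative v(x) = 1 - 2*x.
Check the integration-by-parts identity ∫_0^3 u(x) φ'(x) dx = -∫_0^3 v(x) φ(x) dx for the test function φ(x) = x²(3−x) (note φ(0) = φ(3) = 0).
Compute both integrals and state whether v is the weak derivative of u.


LHS = 351/20, RHS = 351/20. Yes, v = u' weakly.

u(x) = -x**2 + x + 2, classical derivative u'(x) = 1 - 2*x.
φ(x) = x²(3−x), so φ'(x) = 3*x*(2 - x).
Note φ(0) = φ(3) = 0, so the boundary term u·φ vanishes.
LHS = ∫_0^3 u(x) φ'(x) dx = ∫_0^3 (3*x^4 - 9*x^3 + 12*x) dx. Term by term:
  ∫_0^3 3*x^4 dx = 729/5;  ∫_0^3 -9*x^3 dx = -729/4;  ∫_0^3 12*x dx = 54.
Sum: 729/5 − 729/4 + 54 = 351/20.
So LHS = 351/20.
∫_0^3 v(x) φ(x) dx = ∫_0^3 (2*x^4 - 7*x^3 + 3*x^2) dx. Term by term:
  ∫_0^3 2*x^4 dx = 486/5;  ∫_0^3 -7*x^3 dx = -567/4;  ∫_0^3 3*x^2 dx = 27.
Sum: 486/5 − 567/4 + 27 = -351/20.
So RHS = -∫_0^3 v(x) φ(x) dx = 351/20.
LHS = RHS, so the identity holds for this test φ.
Moreover u is smooth here and v(x) = u'(x) = 1 - 2*x pointwise, so the identity holds for every test function. Hence v is the weak derivative of u.


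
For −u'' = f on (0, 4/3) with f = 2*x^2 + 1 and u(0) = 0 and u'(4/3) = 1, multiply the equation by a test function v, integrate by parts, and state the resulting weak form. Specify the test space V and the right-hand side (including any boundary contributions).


V = {v ∈ H^1(0, 4/3) : v(0) = 0} (test functions vanish at x = 0 where u is specified); weak form: ∫_0^4/3 u'v' dx = ∫_0^4/3 (2*x^2 + 1) v dx + v(4/3) for all v ∈ V.

Multiply both sides by a test function v and integrate from 0 to 4/3:
  ∫_0^4/3 −u''(x) v(x) dx = ∫_0^4/3 f(x) v(x) dx.
Integrate the LHS by parts once:
  ∫_0^4/3 −u'' v dx = −[u'(x) v(x)]_0^4/3 + ∫_0^4/3 u'(x) v'(x) dx.
Thus ∫_0^4/3 u'(x) v'(x) dx = ∫_0^4/3 f(x) v(x) dx + [u'(x) v(x)]_0^4/3.
Choose V so that boundary terms are either known or forced to vanish.
Mixed BC: u(0) = 0 (Dirichlet) and u'(4/3) = 1 (Neumann). Define V = {v ∈ H^1(0, 4/3) : v(0) = 0}. Then [u' v]_0^4/3 = u'(4/3)·v(4/3) − u'(0)·0 = v(4/3).
Weak formulation: find u (satisfying any essential BC) such that ∫_0^4/3 u'(x) v'(x) dx = ∫_0^4/3 f v dx + v(4/3) for all v ∈ V (Dirichlet at 0 absorbed into V; Neumann datum at x = 4/3 contributes the boundary term).
Substituting f(x) = 2*x^2 + 1, the right-hand side is ∫_0^4/3 (2*x^2 + 1) v dx + v(4/3).


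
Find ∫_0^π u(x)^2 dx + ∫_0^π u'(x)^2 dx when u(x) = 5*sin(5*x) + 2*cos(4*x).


||u||_{H^1(0,π)}^2 = 3400/9 + 359*π

u'(x) = -8*sin(4*x) + 25*cos(5*x).
Expand u² and (u')² and integrate term by term on (0, π), using: for integers n ≥ 1, ∫_0^π sin²(nx) dx = ∫_0^π cos²(nx) dx = π/2; for n ≠ n', ∫_0^π sin(nx)sin(n'x) dx = ∫_0^π cos(nx)cos(n'x) dx = 0; and by product-to-sum, ∫_0^π sin(nx)cos(n'x) dx = ½∫_0^π [sin((n+n')x) + sin((n−n')x)] dx, which is 0 when n+n' is even and 2n/(n²−n'²) when n+n' is odd (it need not vanish on (0, π)).
  u² squared terms: (2)²·∫cos(4x)² dx = 4·π/2 = 2*π;  (5)²·∫sin(5x)² dx = 25·π/2 = 25*π/2.
  u² cross terms: 2·(2)·(5)·∫cos(4x)·sin(5x) dx = 20·(10/9) = 200/9.
  So ∫_0^π u² dx = 2*π + 25*π/2 + 200/9 = 200/9 + 29*π/2.
  (u')² squared terms: (-8)²·∫sin(4x)² dx = 64·π/2 = 32*π;  (25)²·∫cos(5x)² dx = 625·π/2 = 625*π/2.
  (u')² cross terms: 2·(-8)·(25)·∫sin(4x)·cos(5x) dx = -400·(-8/9) = 3200/9.
  So ∫_0^π (u')² dx = 32*π + 625*π/2 + 3200/9 = 3200/9 + 689*π/2.
||u||_{H^1}^2 = (200/9 + 29*π/2) + (3200/9 + 689*π/2) = 3400/9 + 359*π.


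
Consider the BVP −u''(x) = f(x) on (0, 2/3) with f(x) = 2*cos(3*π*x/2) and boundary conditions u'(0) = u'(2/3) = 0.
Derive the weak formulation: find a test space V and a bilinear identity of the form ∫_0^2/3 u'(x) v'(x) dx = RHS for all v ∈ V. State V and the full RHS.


V = H^1(0, 2/3) (no boundary constraint on v; u is determined up to an additive constant); weak form: ∫_0^2/3 u'v' dx = ∫_0^2/3 (2*cos(3*π*x/2)) v dx for all v ∈ V.

Multiply both sides by a test function v and integrate from 0 to 2/3:
  ∫_0^2/3 −u''(x) v(x) dx = ∫_0^2/3 f(x) v(x) dx.
Integrate the LHS by parts once:
  ∫_0^2/3 −u'' v dx = −[u'(x) v(x)]_0^2/3 + ∫_0^2/3 u'(x) v'(x) dx.
Thus ∫_0^2/3 u'(x) v'(x) dx = ∫_0^2/3 f(x) v(x) dx + [u'(x) v(x)]_0^2/3.
Choose V so that boundary terms are either known or forced to vanish.
u has homogeneous Neumann: u'(0) = u'(2/3) = 0. So [u' v]_0^2/3 = 0·v(2/3) − 0·v(0) = 0 for any v; take V = H^1(0, 2/3).
Weak formulation: find u (satisfying any essential BC) such that ∫_0^2/3 u'(x) v'(x) dx = ∫_0^2/3 f v dx for all v ∈ V (homogeneous Neumann, so boundary terms vanish).
Substituting f(x) = 2*cos(3*π*x/2), the right-hand side is ∫_0^2/3 (2*cos(3*π*x/2)) v dx.
Compatibility check (pure Neumann): taking v ≡ 1 ∈ V gives 0 = ∫_0^2/3 f dx + (0) − (0), i.e. ∫_0^2/3 f dx must equal u'(0) − u'(2/3) = 0. Indeed ∫_0^2/3 (2*cos(3*π*x/2)) dx = 0, so the data are compatible. The solution is then unique only up to an additive constant (fix it e.g. by requiring ∫_0^2/3 u dx = 0).


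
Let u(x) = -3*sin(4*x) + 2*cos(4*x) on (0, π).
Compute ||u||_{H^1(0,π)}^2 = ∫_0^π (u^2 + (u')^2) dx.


||u||_{H^1(0,π)}^2 = 221*π/2

u'(x) = -8*sin(4*x) - 12*cos(4*x).
Expand u² and (u')² and integrate term by term on (0, π), using: for integers n ≥ 1, ∫_0^π sin²(nx) dx = ∫_0^π cos²(nx) dx = π/2; for n ≠ n', ∫_0^π sin(nx)sin(n'x) dx = ∫_0^π cos(nx)cos(n'x) dx = 0; and by product-to-sum, ∫_0^π sin(nx)cos(n'x) dx = ½∫_0^π [sin((n+n')x) + sin((n−n')x)] dx, which is 0 when n+n' is even and 2n/(n²−n'²) when n+n' is odd (it need not vanish on (0, π)).
  u² squared terms: (-3)²·∫sin(4x)² dx = 9·π/2 = 9*π/2;  (2)²·∫cos(4x)² dx = 4·π/2 = 2*π.
  u² cross terms: 2·(-3)·(2)·∫sin(4x)·cos(4x) dx = -12·(0) = 0.
  So ∫_0^π u² dx = 9*π/2 + 2*π + 0 = 13*π/2.
  (u')² squared terms: (-12)²·∫cos(4x)² dx = 144·π/2 = 72*π;  (-8)²·∫sin(4x)² dx = 64·π/2 = 32*π.
  (u')² cross terms: 2·(-12)·(-8)·∫cos(4x)·sin(4x) dx = 192·(0) = 0.
  So ∫_0^π (u')² dx = 72*π + 32*π + 0 = 104*π.
||u||_{H^1}^2 = (13*π/2) + (104*π) = 221*π/2.


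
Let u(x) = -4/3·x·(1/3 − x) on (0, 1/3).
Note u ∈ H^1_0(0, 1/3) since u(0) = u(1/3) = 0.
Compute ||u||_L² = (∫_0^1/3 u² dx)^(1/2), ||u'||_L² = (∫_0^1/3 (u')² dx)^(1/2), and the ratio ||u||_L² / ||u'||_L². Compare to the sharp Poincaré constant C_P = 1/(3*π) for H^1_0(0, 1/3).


||u||_L² / ||u'||_L² = sqrt(10)/30 < C_P = 1/(3*π).

u(x) = -4/3·x·(1/3 − x), so u'(x) = 8*x/3 - 4/9.
u(x) = -4/3·x·(1/3 − x) vanishes at x = 0 and x = 1/3, so u ∈ H^1_0(0, 1/3). Differentiate via the product rule and integrate the resulting polynomials term by term.
  ∫_0^1/3 u² dx = ∫_0^1/3 (16*x^4/9 - 32*x^3/27 + 16*x^2/81) dx. Term by term:
    ∫_0^1/3 16*x^4/9 dx = 16/10935;  ∫_0^1/3 -32*x^3/27 dx = -8/2187;  ∫_0^1/3 16*x^2/81 dx = 16/6561.
  Sum: 16/10935 − 8/2187 + 16/6561 = 8/32805.
  ∫_0^1/3 (u')² dx = ∫_0^1/3 (64*x^2/9 - 64*x/27 + 16/81) dx. Term by term:
    ∫_0^1/3 64*x^2/9 dx = 64/729;  ∫_0^1/3 -64*x/27 dx = -32/243;  ∫_0^1/3 16/81 dx = 16/243.
  Sum: 64/729 − 32/243 + 16/243 = 16/729.
∫_0^1/3 u² dx = 8/32805, so ||u||_L² = 2*sqrt(10)/405.
∫_0^1/3 (u')² dx = 16/729, so ||u'||_L² = 4/27.
Ratio ||u||_L² / ||u'||_L² = sqrt(10)/30.
Sharp Poincaré constant on H^1_0(0, 1/3) is C_P = L/π = 1/(3*π), achieved by sin(3*π·x).
A polynomial bump cannot attain the sharp Poincaré constant (only the first sine eigenfunction does), so the ratio is strictly less than C_P, consistent with ||u||_L² ≤ C_P ||u'||_L².


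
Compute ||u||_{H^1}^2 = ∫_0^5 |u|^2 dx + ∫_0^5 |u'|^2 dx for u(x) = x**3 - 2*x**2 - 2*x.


||u||_{H^1}^2 = 92870/21

The H^1 norm (squared) on an interval (0, L) is
  ||u||_{H^1}^2 = ∫_0^L u(x)^2 dx + ∫_0^L u'(x)^2 dx.
Compute u'(x) = 3*x**2 - 4*x - 2.
Then u(x)^2 = x**6 - 4*x**5 + 8*x**3 + 4*x**2 and u'(x)^2 = 9*x**4 - 24*x**3 + 4*x**2 + 16*x + 4.
Integrate each monomial from 0 to 5 using ∫_0^5 c·x^n dx = c·5^(n+1)/(n+1):
  ∫_0^5 u(x)^2 dx = ∫_0^5 (x^6 - 4*x^5 + 8*x^3 + 4*x^2) dx. Term by term:
    ∫_0^5 x^6 dx = 78125/7;  ∫_0^5 -4*x^5 dx = -31250/3;  ∫_0^5 8*x^3 dx = 1250;
    ∫_0^5 4*x^2 dx = 500/3.
  Sum: 78125/7 − 31250/3 + 1250 + 500/3 = 15125/7.
  ∫_0^5 u'(x)^2 dx = ∫_0^5 (9*x^4 - 24*x^3 + 4*x^2 + 16*x + 4) dx. Term by term:
    ∫_0^5 9*x^4 dx = 5625;  ∫_0^5 -24*x^3 dx = -3750;  ∫_0^5 4*x^2 dx = 500/3;
    ∫_0^5 16*x dx = 200;  ∫_0^5 4 dx = 20.
  Sum: 5625 − 3750 + 500/3 + 200 + 20 = 6785/3.
Adding: ||u||_{H^1}^2 = 15125/7 + 6785/3 = 92870/21.


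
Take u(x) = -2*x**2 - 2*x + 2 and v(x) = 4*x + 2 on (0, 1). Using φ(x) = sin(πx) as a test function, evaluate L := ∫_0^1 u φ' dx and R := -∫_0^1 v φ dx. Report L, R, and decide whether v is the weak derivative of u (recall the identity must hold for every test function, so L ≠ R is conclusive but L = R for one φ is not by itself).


LHS = 8/π, RHS = -8/π. No, v is not the weak derivative of u.

u(x) = -2*x**2 - 2*x + 2, classical derivative u'(x) = -4*x - 2.
φ(x) = sin(πx), so φ'(x) = π*cos(π*x).
Note φ(0) = φ(1) = 0, so the boundary term u·φ vanishes.
LHS = ∫_0^1 u(x) φ'(x) dx = ∫_0^1 (-2*π*x^2*cos(π*x) - 2*π*x*cos(π*x) + 2*π*cos(π*x)) dx. Term by term:
  ∫_0^1 2*π*cos(π*x) dx = 0;  ∫_0^1 -2*π*x*cos(π*x) dx = 4/π;  ∫_0^1 -2*π*x^2*cos(π*x) dx = 4/π.
Sum: 0 + 4/π + 4/π = 8/π.
So LHS = 8/π.
∫_0^1 v(x) φ(x) dx = ∫_0^1 (4*x*sin(π*x) + 2*sin(π*x)) dx. Term by term:
  ∫_0^1 2*sin(π*x) dx = 4/π;  ∫_0^1 4*x*sin(π*x) dx = 4/π.
Sum: 4/π + 4/π = 8/π.
So RHS = -∫_0^1 v(x) φ(x) dx = -8/π.
LHS − RHS = 16/π ≠ 0, so the identity fails.
(For a valid weak derivative the identity must hold for EVERY test function, in particular this one. The failure shows v is NOT the weak derivative of u.)
Correct weak derivative would be u'(x) = -4*x - 2.


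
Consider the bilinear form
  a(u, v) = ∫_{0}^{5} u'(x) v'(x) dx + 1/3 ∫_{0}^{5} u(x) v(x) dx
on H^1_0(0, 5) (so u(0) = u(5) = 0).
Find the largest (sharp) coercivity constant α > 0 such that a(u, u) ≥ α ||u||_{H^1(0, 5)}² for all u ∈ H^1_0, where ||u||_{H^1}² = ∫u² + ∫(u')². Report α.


α = (25/3 + π^2)/(π^2 + 25)

Coercivity of a(·,·) on H^1_0(0, 5) means a(u, u) ≥ α ||u||_{H^1}² for every u ∈ H^1_0.
The interval has length L = 5, and Poincaré/coercivity depend only on L. Here a(u, u) = ∫(u')² + (1/3)·∫u².
Here 0 < c = 1/3 < 1. The condition a(u,u) ≥ α||u||_{H^1}² reads (1−α)∫(u')² ≥ (α−c)∫u². Any admissible α is ≤ 1 (rapidly oscillating u have ∫u²/∫(u')² → 0), and α = 1 would force 0 ≥ (1−c)∫u², impossible since c < 1; so 1−α > 0. By the sharp Poincaré inequality on H^1_0 of an interval of length L, ∫(u')² ≥ (π/L)²∫u² with equality for the first sine mode sin(π(x−x₀)/L) (x₀ the left endpoint), so the inequality holds for all u iff (1−α)(π/L)² ≥ α − c, i.e. α ≤ ((π/L)² + c)/((π/L)² + 1) = (1 + c(L/π)²)/(1 + (L/π)²). With (π/L)² = π^2/25 and c = 1/3, the largest admissible constant is α = ((π/L)² + c)/((π/L)² + 1).
Simplifying, α = (25/3 + π^2)/(π^2 + 25).


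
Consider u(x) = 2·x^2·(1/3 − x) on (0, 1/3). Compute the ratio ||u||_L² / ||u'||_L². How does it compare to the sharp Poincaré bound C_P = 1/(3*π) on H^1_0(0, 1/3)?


||u||_L² / ||u'||_L² = sqrt(14)/42 < C_P = 1/(3*π).

u(x) = 2·x^2·(1/3 − x), so u'(x) = 2*x*(2 - 9*x)/3.
u(x) = 2·x^2·(1/3 − x) vanishes at x = 0 and x = 1/3, so u ∈ H^1_0(0, 1/3). Differentiate via the product rule and integrate the resulting polynomials term by term.
  ∫_0^1/3 u² dx = ∫_0^1/3 (4*x^6 - 8*x^5/3 + 4*x^4/9) dx. Term by term:
    ∫_0^1/3 4*x^6 dx = 4/15309;  ∫_0^1/3 -8*x^5/3 dx = -4/6561;  ∫_0^1/3 4*x^4/9 dx = 4/10935.
  Sum: 4/15309 − 4/6561 + 4/10935 = 4/229635.
  ∫_0^1/3 (u')² dx = ∫_0^1/3 (36*x^4 - 16*x^3 + 16*x^2/9) dx. Term by term:
    ∫_0^1/3 36*x^4 dx = 4/135;  ∫_0^1/3 -16*x^3 dx = -4/81;  ∫_0^1/3 16*x^2/9 dx = 16/729.
  Sum: 4/135 − 4/81 + 16/729 = 8/3645.
∫_0^1/3 u² dx = 4/229635, so ||u||_L² = 2*sqrt(35)/2835.
∫_0^1/3 (u')² dx = 8/3645, so ||u'||_L² = 2*sqrt(10)/135.
Ratio ||u||_L² / ||u'||_L² = sqrt(14)/42.
Sharp Poincaré constant on H^1_0(0, 1/3) is C_P = L/π = 1/(3*π), achieved by sin(3*π·x).
A polynomial bump cannot attain the sharp Poincaré constant (only the first sine eigenfunction does), so the ratio is strictly less than C_P, consistent with ||u||_L² ≤ C_P ||u'||_L².


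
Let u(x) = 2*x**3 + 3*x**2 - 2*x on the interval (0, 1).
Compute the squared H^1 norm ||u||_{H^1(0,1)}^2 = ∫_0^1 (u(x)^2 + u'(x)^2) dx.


||u||_{H^1}^2 = 2342/105

The H^1 norm (squared) on an interval (0, L) is
  ||u||_{H^1}^2 = ∫_0^L u(x)^2 dx + ∫_0^L u'(x)^2 dx.
Compute u'(x) = 6*x**2 + 6*x - 2.
Then u(x)^2 = 4*x**6 + 12*x**5 + x**4 - 12*x**3 + 4*x**2 and u'(x)^2 = 36*x**4 + 72*x**3 + 12*x**2 - 24*x + 4.
Integrate each monomial from 0 to 1 using ∫_0^1 c·x^n dx = c·1^(n+1)/(n+1):
  ∫_0^1 u(x)^2 dx = ∫_0^1 (4*x^6 + 12*x^5 + x^4 - 12*x^3 + 4*x^2) dx. Term by term:
    ∫_0^1 4*x^6 dx = 4/7;  ∫_0^1 12*x^5 dx = 2;  ∫_0^1 x^4 dx = 1/5;
    ∫_0^1 -12*x^3 dx = -3;  ∫_0^1 4*x^2 dx = 4/3.
  Sum: 4/7 + 2 + 1/5 − 3 + 4/3 = 116/105.
  ∫_0^1 u'(x)^2 dx = ∫_0^1 (36*x^4 + 72*x^3 + 12*x^2 - 24*x + 4) dx. Term by term:
    ∫_0^1 36*x^4 dx = 36/5;  ∫_0^1 72*x^3 dx = 18;  ∫_0^1 12*x^2 dx = 4;
    ∫_0^1 -24*x dx = -12;  ∫_0^1 4 dx = 4.
  Sum: 36/5 + 18 + 4 − 12 + 4 = 106/5.
Adding: ||u||_{H^1}^2 = 116/105 + 106/5 = 2342/105.


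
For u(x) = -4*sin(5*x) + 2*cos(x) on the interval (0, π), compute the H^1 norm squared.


||u||_{H^1(0,π)}^2 = 212*π

u'(x) = -2*sin(x) - 20*cos(5*x).
Expand u² and (u')² and integrate term by term on (0, π), using: for integers n ≥ 1, ∫_0^π sin²(nx) dx = ∫_0^π cos²(nx) dx = π/2; for n ≠ n', ∫_0^π sin(nx)sin(n'x) dx = ∫_0^π cos(nx)cos(n'x) dx = 0; and by product-to-sum, ∫_0^π sin(nx)cos(n'x) dx = ½∫_0^π [sin((n+n')x) + sin((n−n')x)] dx, which is 0 when n+n' is even and 2n/(n²−n'²) when n+n' is odd (it need not vanish on (0, π)).
  u² squared terms: (-4)²·∫sin(5x)² dx = 16·π/2 = 8*π;  (2)²·∫cos(x)² dx = 4·π/2 = 2*π.
  u² cross terms: 2·(-4)·(2)·∫sin(5x)·cos(x) dx = -16·(0) = 0.
  So ∫_0^π u² dx = 8*π + 2*π + 0 = 10*π.
  (u')² squared terms: (-20)²·∫cos(5x)² dx = 400·π/2 = 200*π;  (-2)²·∫sin(x)² dx = 4·π/2 = 2*π.
  (u')² cross terms: 2·(-20)·(-2)·∫cos(5x)·sin(x) dx = 80·(0) = 0.
  So ∫_0^π (u')² dx = 200*π + 2*π + 0 = 202*π.
||u||_{H^1}^2 = (10*π) + (202*π) = 212*π.


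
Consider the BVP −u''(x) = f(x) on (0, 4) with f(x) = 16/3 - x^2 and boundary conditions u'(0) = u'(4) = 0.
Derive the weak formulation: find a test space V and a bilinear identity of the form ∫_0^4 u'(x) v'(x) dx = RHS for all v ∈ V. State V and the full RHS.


V = H^1(0, 4) (no boundary constraint on v; u is determined up to an additive constant); weak form: ∫_0^4 u'v' dx = ∫_0^4 (16/3 - x^2) v dx for all v ∈ V.

Multiply both sides by a test function v and integrate from 0 to 4:
  ∫_0^4 −u''(x) v(x) dx = ∫_0^4 f(x) v(x) dx.
Integrate the LHS by parts once:
  ∫_0^4 −u'' v dx = −[u'(x) v(x)]_0^4 + ∫_0^4 u'(x) v'(x) dx.
Thus ∫_0^4 u'(x) v'(x) dx = ∫_0^4 f(x) v(x) dx + [u'(x) v(x)]_0^4.
Choose V so that boundary terms are either known or forced to vanish.
u has homogeneous Neumann: u'(0) = u'(4) = 0. So [u' v]_0^4 = 0·v(4) − 0·v(0) = 0 for any v; take V = H^1(0, 4).
Weak formulation: find u (satisfying any essential BC) such that ∫_0^4 u'(x) v'(x) dx = ∫_0^4 f v dx for all v ∈ V (homogeneous Neumann, so boundary terms vanish).
Substituting f(x) = 16/3 - x^2, the right-hand side is ∫_0^4 (16/3 - x^2) v dx.
Compatibility check (pure Neumann): taking v ≡ 1 ∈ V gives 0 = ∫_0^4 f dx + (0) − (0), i.e. ∫_0^4 f dx must equal u'(0) − u'(4) = 0. Indeed ∫_0^4 (16/3 - x^2) dx = 0, so the data are compatible. The solution is then unique only up to an additive constant (fix it e.g. by requiring ∫_0^4 u dx = 0).


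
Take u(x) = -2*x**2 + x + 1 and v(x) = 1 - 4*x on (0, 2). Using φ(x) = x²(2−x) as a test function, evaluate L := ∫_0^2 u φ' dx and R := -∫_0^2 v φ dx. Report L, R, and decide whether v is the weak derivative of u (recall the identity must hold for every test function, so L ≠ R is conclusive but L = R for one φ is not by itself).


LHS = 76/15, RHS = 76/15. Yes, v = u' weakly.

u(x) = -2*x**2 + x + 1, classical derivative u'(x) = 1 - 4*x.
φ(x) = x²(2−x), so φ'(x) = x*(4 - 3*x).
Note φ(0) = φ(2) = 0, so the boundary term u·φ vanishes.
LHS = ∫_0^2 u(x) φ'(x) dx = ∫_0^2 (6*x^4 - 11*x^3 + x^2 + 4*x) dx. Term by term:
  ∫_0^2 6*x^4 dx = 192/5;  ∫_0^2 -11*x^3 dx = -44;  ∫_0^2 x^2 dx = 8/3;
  ∫_0^2 4*x dx = 8.
Sum: 192/5 − 44 + 8/3 + 8 = 76/15.
So LHS = 76/15.
∫_0^2 v(x) φ(x) dx = ∫_0^2 (4*x^4 - 9*x^3 + 2*x^2) dx. Term by term:
  ∫_0^2 4*x^4 dx = 128/5;  ∫_0^2 -9*x^3 dx = -36;  ∫_0^2 2*x^2 dx = 16/3.
Sum: 128/5 − 36 + 16/3 = -76/15.
So RHS = -∫_0^2 v(x) φ(x) dx = 76/15.
LHS = RHS, so the identity holds for this test φ.
Moreover u is smooth here and v(x) = u'(x) = 1 - 4*x pointwise, so the identity holds for every test function. Hence v is the weak derivative of u.


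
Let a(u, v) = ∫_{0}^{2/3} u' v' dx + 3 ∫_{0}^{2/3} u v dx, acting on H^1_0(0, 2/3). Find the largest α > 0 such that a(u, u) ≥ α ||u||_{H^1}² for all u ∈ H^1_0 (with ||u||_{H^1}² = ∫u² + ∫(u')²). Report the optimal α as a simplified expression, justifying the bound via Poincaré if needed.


α = 1

Coercivity of a(·,·) on H^1_0(0, 2/3) means a(u, u) ≥ α ||u||_{H^1}² for every u ∈ H^1_0.
The interval has length L = 2/3, and Poincaré/coercivity depend only on L. Here a(u, u) = ∫(u')² + (3)·∫u².
Here c = 3 ≥ 1, so a(u,u) = ∫(u')² + c∫u² ≥ ∫(u')² + ∫u² = ||u||_{H^1}², i.e. α = 1 works. No larger α is possible: a(u,u) ≥ α||u||_{H^1}² means (1−α)∫(u')² ≥ (α−c)∫u², and for the modes u_n = sin(nπ(x−x₀)/L) (x₀ the left endpoint) one has ∫u_n²/∫(u_n')² = (L/(nπ))² → 0, so a(u_n,u_n)/||u_n||_{H^1}² → 1. Hence the optimal constant is α = 1.
Therefore α = 1.


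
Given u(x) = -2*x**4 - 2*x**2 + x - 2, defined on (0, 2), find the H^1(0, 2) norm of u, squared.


||u||_{H^1}^2 = 617566/315

The H^1 norm (squared) on an interval (0, L) is
  ||u||_{H^1}^2 = ∫_0^L u(x)^2 dx + ∫_0^L u'(x)^2 dx.
Compute u'(x) = -8*x**3 - 4*x + 1.
Then u(x)^2 = 4*x**8 + 8*x**6 - 4*x**5 + 12*x**4 - 4*x**3 + 9*x**2 - 4*x + 4 and u'(x)^2 = 64*x**6 + 64*x**4 - 16*x**3 + 16*x**2 - 8*x + 1.
Integrate each monomial from 0 to 2 using ∫_0^2 c·x^n dx = c·2^(n+1)/(n+1):
  ∫_0^2 u(x)^2 dx = ∫_0^2 (4*x^8 + 8*x^6 - 4*x^5 + 12*x^4 - 4*x^3 + 9*x^2 - 4*x + 4) dx. Term by term:
    ∫_0^2 4*x^8 dx = 2048/9;  ∫_0^2 8*x^6 dx = 1024/7;  ∫_0^2 -4*x^5 dx = -128/3;
    ∫_0^2 12*x^4 dx = 384/5;  ∫_0^2 -4*x^3 dx = -16;  ∫_0^2 9*x^2 dx = 24;
    ∫_0^2 -4*x dx = -8;  ∫_0^2 4 dx = 8.
  Sum: 2048/9 + 1024/7 − 128/3 + 384/5 − 16 + 24 − 8 + 8 = 131032/315.
  ∫_0^2 u'(x)^2 dx = ∫_0^2 (64*x^6 + 64*x^4 - 16*x^3 + 16*x^2 - 8*x + 1) dx. Term by term:
    ∫_0^2 64*x^6 dx = 8192/7;  ∫_0^2 64*x^4 dx = 2048/5;  ∫_0^2 -16*x^3 dx = -64;
    ∫_0^2 16*x^2 dx = 128/3;  ∫_0^2 -8*x dx = -16;  ∫_0^2 1 dx = 2.
  Sum: 8192/7 + 2048/5 − 64 + 128/3 − 16 + 2 = 162178/105.
Adding: ||u||_{H^1}^2 = 131032/315 + 162178/105 = 617566/315.
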